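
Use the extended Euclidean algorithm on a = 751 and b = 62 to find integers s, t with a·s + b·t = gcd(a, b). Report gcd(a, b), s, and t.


Euclidean algorithm on (751, 62) — divide until remainder is 0:
  751 = 12 · 62 + 7
  62 = 8 · 7 + 6
  7 = 1 · 6 + 1
  6 = 6 · 1 + 0
gcd(751, 62) = 1.
Track Bezout coefficients alongside the remainders: start with r₀ = 751 = a·1 + b·0 (s = 1, t = 0) and r₁ = 62 = a·0 + b·1 (s = 0, t = 1); each new remainder r_{k+1} = r_{k-1} − q_k·r_k inherits s_{k+1} = s_{k-1} − q_k·s_k, t_{k+1} = t_{k-1} − q_k·t_k, so r_k = a·s_k + b·t_k at every step:
  q = 12: r = 7, s = 1 − 12·0 = 1, t = 0 − 12·1 = -12  (check: 751·1 + 62·(-12) = 7)
  q = 8: r = 6, s = 0 − 8·1 = -8, t = 1 − 8·(-12) = 97  (check: 751·(-8) + 62·97 = 6)
  q = 1: r = 1, s = 1 − 1·(-8) = 9, t = -12 − 1·97 = -109  (check: 751·9 + 62·(-109) = 1)
The row with r = 1 (the gcd) gives the Bezout coefficients s = 9, t = -109.
Result: 751 · (9) + 62 · (-109) = 1.

gcd(751, 62) = 1; s = 9, t = -109 (check: 751·9 + 62·(-109) = 1).


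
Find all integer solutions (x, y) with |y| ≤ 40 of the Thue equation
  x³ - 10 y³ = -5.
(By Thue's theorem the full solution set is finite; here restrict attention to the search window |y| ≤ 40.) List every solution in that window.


The equation is x³ - 10y³ = -5. For fixed y, x³ = 10·y³ − 5, so a solution requires the RHS to be a perfect cube.
Strategy: iterate y from -40 to 40, compute RHS = 10·y³ − 5, and check whether it is a (positive or negative) perfect cube.
Check small values of y:
  y = 0: RHS = -5 is not a perfect cube.
  y = 1: RHS = 5 is not a perfect cube.
  y = -1: RHS = -15 is not a perfect cube.
  y = 2: RHS = 75 is not a perfect cube.
  y = -2: RHS = -85 is not a perfect cube.
  y = 3: RHS = 265 is not a perfect cube.
  y = -3: RHS = -275 is not a perfect cube.
Continuing the search up to |y| = 40 finds no solutions either.
No (x, y) in the scanned range satisfies the equation.

No integer solutions with |y| ≤ 40.


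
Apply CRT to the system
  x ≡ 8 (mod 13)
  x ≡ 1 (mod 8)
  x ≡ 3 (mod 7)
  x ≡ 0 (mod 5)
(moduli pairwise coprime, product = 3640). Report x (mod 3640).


Product of moduli M = 13 · 8 · 7 · 5 = 3640.
Merge one congruence at a time:
  Start: x ≡ 8 (mod 13).
  Combine with x ≡ 1 (mod 8); new modulus lcm = 104.
    Write x = 8 + 13·t and substitute into x ≡ 1 (mod 8): 13·t ≡ 1 − 8 = -7 (mod 8).
    Reduce coefficients mod 8: 5·t ≡ 1 (mod 8).
    The inverse of 5 mod 8 is 5 (since 5·5 = 25 = 3·8 + 1), so t ≡ 5·1 = 5 ≡ 5 (mod 8).
    Then x = 8 + 13·5 = 73, valid modulo lcm(13, 8) = 104: x ≡ 73 (mod 104).
  Combine with x ≡ 3 (mod 7); new modulus lcm = 728.
    Write x = 73 + 104·t and substitute into x ≡ 3 (mod 7): 104·t ≡ 3 − 73 = -70 (mod 7).
    Reduce coefficients mod 7: 6·t ≡ 0 (mod 7).
    The inverse of 6 mod 7 is 6 (since 6·6 = 36 = 5·7 + 1), so t ≡ 6·0 = 0 ≡ 0 (mod 7).
    Then x = 73 + 104·0 = 73, valid modulo lcm(104, 7) = 728: x ≡ 73 (mod 728).
  Combine with x ≡ 0 (mod 5); new modulus lcm = 3640.
    Write x = 73 + 728·t and substitute into x ≡ 0 (mod 5): 728·t ≡ 0 − 73 = -73 (mod 5).
    Reduce coefficients mod 5: 3·t ≡ 2 (mod 5).
    The inverse of 3 mod 5 is 2 (since 3·2 = 6 = 1·5 + 1), so t ≡ 2·2 = 4 ≡ 4 (mod 5).
    Then x = 73 + 728·4 = 2985, valid modulo lcm(728, 5) = 3640: x ≡ 2985 (mod 3640).
Verify against each original: 2985 mod 13 = 8, 2985 mod 8 = 1, 2985 mod 7 = 3, 2985 mod 5 = 0.

x ≡ 2985 (mod 3640).


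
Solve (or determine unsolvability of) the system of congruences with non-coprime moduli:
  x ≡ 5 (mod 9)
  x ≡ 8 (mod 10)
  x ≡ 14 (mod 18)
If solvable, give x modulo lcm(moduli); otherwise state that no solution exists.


Moduli 9, 10, 18 are not pairwise coprime, so CRT works modulo lcm(m_i) when all pairwise compatibility conditions hold.
Pairwise compatibility: gcd(m_i, m_j) must divide a_i - a_j for every pair.
Merge one congruence at a time:
  Start: x ≡ 5 (mod 9).
  Combine with x ≡ 8 (mod 10): gcd(9, 10) = 1; 8 - 5 = 3, which IS divisible by 1, so compatible.
    Write x = 5 + 9·t and substitute into x ≡ 8 (mod 10): 9·t ≡ 8 − 5 = 3 (mod 10).
    The inverse of 9 mod 10 is 9 (since 9·9 = 81 = 8·10 + 1), so t ≡ 9·3 = 27 ≡ 7 (mod 10).
    Then x = 5 + 9·7 = 68, valid modulo lcm(9, 10) = 90: x ≡ 68 (mod 90).
  Combine with x ≡ 14 (mod 18): gcd(90, 18) = 18; 14 - 68 = -54, which IS divisible by 18, so compatible.
    Write x = 68 + 90·t and substitute into x ≡ 14 (mod 18): 90·t ≡ 14 − 68 = -54 (mod 18).
    Divide the congruence (and modulus) by g = 18: 5·t ≡ -3 (mod 1).
    Modulo 1 every t works; take t = 0.
    Then x = 68 + 90·0 = 68, valid modulo lcm(90, 18) = 90: x ≡ 68 (mod 90).
Verify: 68 mod 9 = 5, 68 mod 10 = 8, 68 mod 18 = 14.

x ≡ 68 (mod 90).


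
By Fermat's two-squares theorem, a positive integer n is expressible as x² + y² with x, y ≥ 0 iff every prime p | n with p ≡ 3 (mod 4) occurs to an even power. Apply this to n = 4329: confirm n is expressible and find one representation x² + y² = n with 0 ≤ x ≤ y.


Step 1: Factor n = 4329 = 3^2 · 13 · 37.
Step 2: Check the mod-4 condition on each prime factor: 3 ≡ 3 (mod 4), exponent 2 (must be even); 13 ≡ 1 (mod 4), exponent 1; 37 ≡ 1 (mod 4), exponent 1.
All primes ≡ 3 (mod 4) appear to even exponent (or don't appear), so by the two-squares theorem n IS expressible as a sum of two squares.
Step 3: Build a representation. Group n = k² · m with k = 3 and m = 13 · 37 = 481 (a product of primes ≡ 1 (mod 4)); a representation of m scales to one of n via (k·x)² + (k·y)² = k²(x² + y²). Each prime p ≡ 1 (mod 4) is itself a sum of two squares; find a² by testing p − a² for a perfect square:
  13: 13 − 1² = 12, 13 − 2² = 9 = 3² ⇒ 13 = 2² + 3².
  37: 37 − 1² = 36 = 6² ⇒ 37 = 1² + 6².
  Combine using the Brahmagupta–Fibonacci identity (a² + b²)(c² + d²) = (ac − bd)² + (ad + bc)² = (ac + bd)² + (ad − bc)²:
  13 · 37 = 481: from (2² + 3²)(1² + 6²), take (2·1 − 3·6, 2·6 + 3·1) = (2 − 18, 12 + 3) = (-16, 15); dropping signs (only squares matter) gives (16, 15); check 16² + 15² = 256 + 225 = 481 ✓.
  Scale by k = 3: (3·16, 3·15) = (48, 45).
Step 4: Order so x ≤ y and verify: 45² + 48² = 2025 + 2304 = 4329 = n. ✓

n = 4329 = 45² + 48² (one valid representation with x ≤ y).


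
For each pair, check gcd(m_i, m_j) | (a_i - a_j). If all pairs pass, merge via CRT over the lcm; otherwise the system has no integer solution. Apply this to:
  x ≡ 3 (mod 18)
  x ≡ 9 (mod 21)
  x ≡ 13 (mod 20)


Moduli 18, 21, 20 are not pairwise coprime, so CRT works modulo lcm(m_i) when all pairwise compatibility conditions hold.
Pairwise compatibility: gcd(m_i, m_j) must divide a_i - a_j for every pair.
Merge one congruence at a time:
  Start: x ≡ 3 (mod 18).
  Combine with x ≡ 9 (mod 21): gcd(18, 21) = 3; 9 - 3 = 6, which IS divisible by 3, so compatible.
    Write x = 3 + 18·t and substitute into x ≡ 9 (mod 21): 18·t ≡ 9 − 3 = 6 (mod 21).
    Divide the congruence (and modulus) by g = 3: 6·t ≡ 2 (mod 7).
    The inverse of 6 mod 7 is 6 (since 6·6 = 36 = 5·7 + 1), so t ≡ 6·2 = 12 ≡ 5 (mod 7).
    Then x = 3 + 18·5 = 93, valid modulo lcm(18, 21) = 126: x ≡ 93 (mod 126).
  Combine with x ≡ 13 (mod 20): gcd(126, 20) = 2; 13 - 93 = -80, which IS divisible by 2, so compatible.
    Write x = 93 + 126·t and substitute into x ≡ 13 (mod 20): 126·t ≡ 13 − 93 = -80 (mod 20).
    Divide the congruence (and modulus) by g = 2: 63·t ≡ -40 (mod 10).
    Reduce coefficients mod 10: 3·t ≡ 0 (mod 10).
    The inverse of 3 mod 10 is 7 (since 3·7 = 21 = 2·10 + 1), so t ≡ 7·0 = 0 ≡ 0 (mod 10).
    Then x = 93 + 126·0 = 93, valid modulo lcm(126, 20) = 1260: x ≡ 93 (mod 1260).
Verify: 93 mod 18 = 3, 93 mod 21 = 9, 93 mod 20 = 13.

x ≡ 93 (mod 1260).


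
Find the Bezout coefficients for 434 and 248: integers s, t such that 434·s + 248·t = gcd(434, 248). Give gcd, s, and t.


Euclidean algorithm on (434, 248) — divide until remainder is 0:
  434 = 1 · 248 + 186
  248 = 1 · 186 + 62
  186 = 3 · 62 + 0
gcd(434, 248) = 62.
Track Bezout coefficients alongside the remainders: start with r₀ = 434 = a·1 + b·0 (s = 1, t = 0) and r₁ = 248 = a·0 + b·1 (s = 0, t = 1); each new remainder r_{k+1} = r_{k-1} − q_k·r_k inherits s_{k+1} = s_{k-1} − q_k·s_k, t_{k+1} = t_{k-1} − q_k·t_k, so r_k = a·s_k + b·t_k at every step:
  q = 1: r = 186, s = 1 − 1·0 = 1, t = 0 − 1·1 = -1  (check: 434·1 + 248·(-1) = 186)
  q = 1: r = 62, s = 0 − 1·1 = -1, t = 1 − 1·(-1) = 2  (check: 434·(-1) + 248·2 = 62)
The row with r = 62 (the gcd) gives the Bezout coefficients s = -1, t = 2.
Result: 434 · (-1) + 248 · (2) = 62.

gcd(434, 248) = 62; s = -1, t = 2 (check: 434·(-1) + 248·2 = 62).


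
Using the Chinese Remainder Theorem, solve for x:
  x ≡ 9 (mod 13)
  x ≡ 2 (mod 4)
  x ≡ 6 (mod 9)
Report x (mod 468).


Moduli 13, 4, 9 are pairwise coprime; by CRT there is a unique solution modulo M = 13 · 4 · 9 = 468.
Solve pairwise, accumulating the modulus:
  Start with x ≡ 9 (mod 13).
  Combine with x ≡ 2 (mod 4): since gcd(13, 4) = 1, we get a unique residue mod 52.
    Write x = 9 + 13·t and substitute into x ≡ 2 (mod 4): 13·t ≡ 2 − 9 = -7 (mod 4).
    Reduce coefficients mod 4: 1·t ≡ 1 (mod 4).
    So t ≡ 1 (mod 4).
    Then x = 9 + 13·1 = 22, valid modulo lcm(13, 4) = 52: x ≡ 22 (mod 52).
  Combine with x ≡ 6 (mod 9): since gcd(52, 9) = 1, we get a unique residue mod 468.
    Write x = 22 + 52·t and substitute into x ≡ 6 (mod 9): 52·t ≡ 6 − 22 = -16 (mod 9).
    Reduce coefficients mod 9: 7·t ≡ 2 (mod 9).
    The inverse of 7 mod 9 is 4 (since 7·4 = 28 = 3·9 + 1), so t ≡ 4·2 = 8 ≡ 8 (mod 9).
    Then x = 22 + 52·8 = 438, valid modulo lcm(52, 9) = 468: x ≡ 438 (mod 468).
Verify: 438 mod 13 = 9 ✓, 438 mod 4 = 2 ✓, 438 mod 9 = 6 ✓.

x ≡ 438 (mod 468).


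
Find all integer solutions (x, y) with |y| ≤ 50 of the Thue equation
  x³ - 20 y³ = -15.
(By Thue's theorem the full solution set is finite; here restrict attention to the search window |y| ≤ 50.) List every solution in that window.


The equation is x³ - 20y³ = -15. For fixed y, x³ = 20·y³ − 15, so a solution requires the RHS to be a perfect cube.
Strategy: iterate y from -50 to 50, compute RHS = 20·y³ − 15, and check whether it is a (positive or negative) perfect cube.
Check small values of y:
  y = 0: RHS = -15 is not a perfect cube.
  y = 1: RHS = 5 is not a perfect cube.
  y = -1: RHS = -35 is not a perfect cube.
  y = 2: RHS = 145 is not a perfect cube.
  y = -2: RHS = -175 is not a perfect cube.
  y = 3: RHS = 525 is not a perfect cube.
  y = -3: RHS = -555 is not a perfect cube.
Continuing the search up to |y| = 50 finds no solutions either.
No (x, y) in the scanned range satisfies the equation.

No integer solutions with |y| ≤ 50.


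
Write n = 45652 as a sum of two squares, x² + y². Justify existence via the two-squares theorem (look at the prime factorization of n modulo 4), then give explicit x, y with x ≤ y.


Step 1: Factor n = 45652 = 2^2 · 101 · 113.
Step 2: Check the mod-4 condition on each prime factor: 2 = 2 (special); 101 ≡ 1 (mod 4), exponent 1; 113 ≡ 1 (mod 4), exponent 1.
All primes ≡ 3 (mod 4) appear to even exponent (or don't appear), so by the two-squares theorem n IS expressible as a sum of two squares.
Step 3: Build a representation. Group n = k² · m with k = 2 and m = 101 · 113 = 11413 (a product of primes ≡ 1 (mod 4)); a representation of m scales to one of n via (k·x)² + (k·y)² = k²(x² + y²). Each prime p ≡ 1 (mod 4) is itself a sum of two squares; find a² by testing p − a² for a perfect square:
  101: 101 − 1² = 100 = 10² ⇒ 101 = 1² + 10².
  113: 113 − 1² = 112, 113 − 2² = 109, 113 − 3² = 104, 113 − 4² = 97, 113 − 5² = 88, 113 − 6² = 77, 113 − 7² = 64 = 8² ⇒ 113 = 7² + 8².
  Combine using the Brahmagupta–Fibonacci identity (a² + b²)(c² + d²) = (ac − bd)² + (ad + bc)² = (ac + bd)² + (ad − bc)²:
  101 · 113 = 11413: from (1² + 10²)(7² + 8²), take (1·7 − 10·8, 1·8 + 10·7) = (7 − 80, 8 + 70) = (-73, 78); dropping signs (only squares matter) gives (73, 78); check 73² + 78² = 5329 + 6084 = 11413 ✓.
  Scale by k = 2: (2·73, 2·78) = (146, 156).
Step 4: Order so x ≤ y and verify: 146² + 156² = 21316 + 24336 = 45652 = n. ✓

n = 45652 = 146² + 156² (one valid representation with x ≤ y).


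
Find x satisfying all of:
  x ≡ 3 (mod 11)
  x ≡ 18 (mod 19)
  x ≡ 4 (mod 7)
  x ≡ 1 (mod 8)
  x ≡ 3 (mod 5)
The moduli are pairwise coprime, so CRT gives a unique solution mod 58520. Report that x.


Product of moduli M = 11 · 19 · 7 · 8 · 5 = 58520.
Merge one congruence at a time:
  Start: x ≡ 3 (mod 11).
  Combine with x ≡ 18 (mod 19); new modulus lcm = 209.
    Write x = 3 + 11·t and substitute into x ≡ 18 (mod 19): 11·t ≡ 18 − 3 = 15 (mod 19).
    The inverse of 11 mod 19 is 7 (since 11·7 = 77 = 4·19 + 1), so t ≡ 7·15 = 105 ≡ 10 (mod 19).
    Then x = 3 + 11·10 = 113, valid modulo lcm(11, 19) = 209: x ≡ 113 (mod 209).
  Combine with x ≡ 4 (mod 7); new modulus lcm = 1463.
    Write x = 113 + 209·t and substitute into x ≡ 4 (mod 7): 209·t ≡ 4 − 113 = -109 (mod 7).
    Reduce coefficients mod 7: 6·t ≡ 3 (mod 7).
    The inverse of 6 mod 7 is 6 (since 6·6 = 36 = 5·7 + 1), so t ≡ 6·3 = 18 ≡ 4 (mod 7).
    Then x = 113 + 209·4 = 949, valid modulo lcm(209, 7) = 1463: x ≡ 949 (mod 1463).
  Combine with x ≡ 1 (mod 8); new modulus lcm = 11704.
    Write x = 949 + 1463·t and substitute into x ≡ 1 (mod 8): 1463·t ≡ 1 − 949 = -948 (mod 8).
    Reduce coefficients mod 8: 7·t ≡ 4 (mod 8).
    The inverse of 7 mod 8 is 7 (since 7·7 = 49 = 6·8 + 1), so t ≡ 7·4 = 28 ≡ 4 (mod 8).
    Then x = 949 + 1463·4 = 6801, valid modulo lcm(1463, 8) = 11704: x ≡ 6801 (mod 11704).
  Combine with x ≡ 3 (mod 5); new modulus lcm = 58520.
    Write x = 6801 + 11704·t and substitute into x ≡ 3 (mod 5): 11704·t ≡ 3 − 6801 = -6798 (mod 5).
    Reduce coefficients mod 5: 4·t ≡ 2 (mod 5).
    The inverse of 4 mod 5 is 4 (since 4·4 = 16 = 3·5 + 1), so t ≡ 4·2 = 8 ≡ 3 (mod 5).
    Then x = 6801 + 11704·3 = 41913, valid modulo lcm(11704, 5) = 58520: x ≡ 41913 (mod 58520).
Verify against each original: 41913 mod 11 = 3, 41913 mod 19 = 18, 41913 mod 7 = 4, 41913 mod 8 = 1, 41913 mod 5 = 3.

x ≡ 41913 (mod 58520).


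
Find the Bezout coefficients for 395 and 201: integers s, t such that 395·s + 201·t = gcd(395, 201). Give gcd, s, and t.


Euclidean algorithm on (395, 201) — divide until remainder is 0:
  395 = 1 · 201 + 194
  201 = 1 · 194 + 7
  194 = 27 · 7 + 5
  7 = 1 · 5 + 2
  5 = 2 · 2 + 1
  2 = 2 · 1 + 0
gcd(395, 201) = 1.
Track Bezout coefficients alongside the remainders: start with r₀ = 395 = a·1 + b·0 (s = 1, t = 0) and r₁ = 201 = a·0 + b·1 (s = 0, t = 1); each new remainder r_{k+1} = r_{k-1} − q_k·r_k inherits s_{k+1} = s_{k-1} − q_k·s_k, t_{k+1} = t_{k-1} − q_k·t_k, so r_k = a·s_k + b·t_k at every step:
  q = 1: r = 194, s = 1 − 1·0 = 1, t = 0 − 1·1 = -1  (check: 395·1 + 201·(-1) = 194)
  q = 1: r = 7, s = 0 − 1·1 = -1, t = 1 − 1·(-1) = 2  (check: 395·(-1) + 201·2 = 7)
  q = 27: r = 5, s = 1 − 27·(-1) = 28, t = -1 − 27·2 = -55  (check: 395·28 + 201·(-55) = 5)
  q = 1: r = 2, s = -1 − 1·28 = -29, t = 2 − 1·(-55) = 57  (check: 395·(-29) + 201·57 = 2)
  q = 2: r = 1, s = 28 − 2·(-29) = 86, t = -55 − 2·57 = -169  (check: 395·86 + 201·(-169) = 1)
The row with r = 1 (the gcd) gives the Bezout coefficients s = 86, t = -169.
Result: 395 · (86) + 201 · (-169) = 1.

gcd(395, 201) = 1; s = 86, t = -169 (check: 395·86 + 201·(-169) = 1).


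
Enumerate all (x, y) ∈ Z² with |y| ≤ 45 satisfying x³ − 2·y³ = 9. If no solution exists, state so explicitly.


The equation is x³ - 2y³ = 9. For fixed y, x³ = 2·y³ + 9, so a solution requires the RHS to be a perfect cube.
Strategy: iterate y from -45 to 45, compute RHS = 2·y³ + 9, and check whether it is a (positive or negative) perfect cube.
Check small values of y:
  y = 0: RHS = 9 is not a perfect cube.
  y = 1: RHS = 11 is not a perfect cube.
  y = -1: RHS = 7 is not a perfect cube.
  y = 2: RHS = 25 is not a perfect cube.
  y = -2: RHS = -7 is not a perfect cube.
  y = 3: RHS = 63 is not a perfect cube.
  y = -3: RHS = -45 is not a perfect cube.
Continuing the search up to |y| = 45 finds no solutions either.
No (x, y) in the scanned range satisfies the equation.

No integer solutions with |y| ≤ 45.


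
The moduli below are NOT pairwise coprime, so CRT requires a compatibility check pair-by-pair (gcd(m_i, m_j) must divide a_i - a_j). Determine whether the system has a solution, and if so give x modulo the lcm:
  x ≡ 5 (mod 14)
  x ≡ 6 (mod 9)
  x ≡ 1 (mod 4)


Moduli 14, 9, 4 are not pairwise coprime, so CRT works modulo lcm(m_i) when all pairwise compatibility conditions hold.
Pairwise compatibility: gcd(m_i, m_j) must divide a_i - a_j for every pair.
Merge one congruence at a time:
  Start: x ≡ 5 (mod 14).
  Combine with x ≡ 6 (mod 9): gcd(14, 9) = 1; 6 - 5 = 1, which IS divisible by 1, so compatible.
    Write x = 5 + 14·t and substitute into x ≡ 6 (mod 9): 14·t ≡ 6 − 5 = 1 (mod 9).
    Reduce coefficients mod 9: 5·t ≡ 1 (mod 9).
    The inverse of 5 mod 9 is 2 (since 5·2 = 10 = 1·9 + 1), so t ≡ 2·1 = 2 ≡ 2 (mod 9).
    Then x = 5 + 14·2 = 33, valid modulo lcm(14, 9) = 126: x ≡ 33 (mod 126).
  Combine with x ≡ 1 (mod 4): gcd(126, 4) = 2; 1 - 33 = -32, which IS divisible by 2, so compatible.
    Write x = 33 + 126·t and substitute into x ≡ 1 (mod 4): 126·t ≡ 1 − 33 = -32 (mod 4).
    Divide the congruence (and modulus) by g = 2: 63·t ≡ -16 (mod 2).
    Reduce coefficients mod 2: 1·t ≡ 0 (mod 2).
    So t ≡ 0 (mod 2).
    Then x = 33 + 126·0 = 33, valid modulo lcm(126, 4) = 252: x ≡ 33 (mod 252).
Verify: 33 mod 14 = 5, 33 mod 9 = 6, 33 mod 4 = 1.

x ≡ 33 (mod 252).


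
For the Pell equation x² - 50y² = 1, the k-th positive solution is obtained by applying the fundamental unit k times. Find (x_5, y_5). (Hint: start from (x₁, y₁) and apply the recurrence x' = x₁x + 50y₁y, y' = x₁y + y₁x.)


Step 1: Find the fundamental solution (x₁, y₁) of x² - 50y² = 1.
  Expand √50 as a continued fraction. a₀ = ⌊√50⌋ = 7; iterate m_{k+1} = d_k·a_k − m_k, d_{k+1} = (50 − m_{k+1}²)/d_k, a_{k+1} = ⌊(a₀ + m_{k+1})/d_{k+1}⌋ (starting m₀ = 0, d₀ = 1), with convergents p_k = a_k·p_{k-1} + p_{k-2}, q_k = a_k·q_{k-1} + q_{k-2} (p₋₁ = 1, q₋₁ = 0):
  k = 0: a₀ = 7; p₀/q₀ = 7/1; p₀² − 50·q₀² = 49 − 50 = -1.
  k = 1: m = 7, d = 1, a = ⌊(7 + 7)/1⌋ = 14; p/q = (14·7 + 1)/(14·1 + 0) = 99/14; p² − 50·q² = 9801 − 9800 = 1.
  The first convergent with p² − 50·q² = 1 gives the fundamental solution (x₁, y₁) = (99, 14).
Step 2: Apply the recurrence (x_{n+1}, y_{n+1}) = (x₁x_n + 50y₁y_n, x₁y_n + y₁x_n) repeatedly.
  From (x_1, y_1) = (99, 14): x_2 = 99·99 + 50·14·14 = 19601; y_2 = 99·14 + 14·99 = 2772.
  From (x_2, y_2) = (19601, 2772): x_3 = 99·19601 + 50·14·2772 = 3880899; y_3 = 99·2772 + 14·19601 = 548842.
  From (x_3, y_3) = (3880899, 548842): x_4 = 99·3880899 + 50·14·548842 = 768398401; y_4 = 99·548842 + 14·3880899 = 108667944.
  From (x_4, y_4) = (768398401, 108667944): x_5 = 99·768398401 + 50·14·108667944 = 152139002499; y_5 = 99·108667944 + 14·768398401 = 21515704070.
Step 3: Verify x_5² - 50·y_5² = 23146276081390728245001 - 23146276081390728245000 = 1 (should be 1). ✓

(x_1, y_1) = (99, 14); (x_5, y_5) = (152139002499, 21515704070).


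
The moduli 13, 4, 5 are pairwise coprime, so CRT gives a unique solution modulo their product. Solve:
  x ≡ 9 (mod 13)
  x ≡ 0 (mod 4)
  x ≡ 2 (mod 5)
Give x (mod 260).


Moduli 13, 4, 5 are pairwise coprime; by CRT there is a unique solution modulo M = 13 · 4 · 5 = 260.
Solve pairwise, accumulating the modulus:
  Start with x ≡ 9 (mod 13).
  Combine with x ≡ 0 (mod 4): since gcd(13, 4) = 1, we get a unique residue mod 52.
    Write x = 9 + 13·t and substitute into x ≡ 0 (mod 4): 13·t ≡ 0 − 9 = -9 (mod 4).
    Reduce coefficients mod 4: 1·t ≡ 3 (mod 4).
    So t ≡ 3 (mod 4).
    Then x = 9 + 13·3 = 48, valid modulo lcm(13, 4) = 52: x ≡ 48 (mod 52).
  Combine with x ≡ 2 (mod 5): since gcd(52, 5) = 1, we get a unique residue mod 260.
    Write x = 48 + 52·t and substitute into x ≡ 2 (mod 5): 52·t ≡ 2 − 48 = -46 (mod 5).
    Reduce coefficients mod 5: 2·t ≡ 4 (mod 5).
    The inverse of 2 mod 5 is 3 (since 2·3 = 6 = 1·5 + 1), so t ≡ 3·4 = 12 ≡ 2 (mod 5).
    Then x = 48 + 52·2 = 152, valid modulo lcm(52, 5) = 260: x ≡ 152 (mod 260).
Verify: 152 mod 13 = 9 ✓, 152 mod 4 = 0 ✓, 152 mod 5 = 2 ✓.

x ≡ 152 (mod 260).


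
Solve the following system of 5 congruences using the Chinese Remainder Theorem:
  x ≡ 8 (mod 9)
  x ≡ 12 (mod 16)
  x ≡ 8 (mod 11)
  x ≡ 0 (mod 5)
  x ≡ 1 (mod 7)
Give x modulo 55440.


Product of moduli M = 9 · 16 · 11 · 5 · 7 = 55440.
Merge one congruence at a time:
  Start: x ≡ 8 (mod 9).
  Combine with x ≡ 12 (mod 16); new modulus lcm = 144.
    Write x = 8 + 9·t and substitute into x ≡ 12 (mod 16): 9·t ≡ 12 − 8 = 4 (mod 16).
    The inverse of 9 mod 16 is 9 (since 9·9 = 81 = 5·16 + 1), so t ≡ 9·4 = 36 ≡ 4 (mod 16).
    Then x = 8 + 9·4 = 44, valid modulo lcm(9, 16) = 144: x ≡ 44 (mod 144).
  Combine with x ≡ 8 (mod 11); new modulus lcm = 1584.
    Write x = 44 + 144·t and substitute into x ≡ 8 (mod 11): 144·t ≡ 8 − 44 = -36 (mod 11).
    Reduce coefficients mod 11: 1·t ≡ 8 (mod 11).
    So t ≡ 8 (mod 11).
    Then x = 44 + 144·8 = 1196, valid modulo lcm(144, 11) = 1584: x ≡ 1196 (mod 1584).
  Combine with x ≡ 0 (mod 5); new modulus lcm = 7920.
    Write x = 1196 + 1584·t and substitute into x ≡ 0 (mod 5): 1584·t ≡ 0 − 1196 = -1196 (mod 5).
    Reduce coefficients mod 5: 4·t ≡ 4 (mod 5).
    The inverse of 4 mod 5 is 4 (since 4·4 = 16 = 3·5 + 1), so t ≡ 4·4 = 16 ≡ 1 (mod 5).
    Then x = 1196 + 1584·1 = 2780, valid modulo lcm(1584, 5) = 7920: x ≡ 2780 (mod 7920).
  Combine with x ≡ 1 (mod 7); new modulus lcm = 55440.
    Write x = 2780 + 7920·t and substitute into x ≡ 1 (mod 7): 7920·t ≡ 1 − 2780 = -2779 (mod 7).
    Reduce coefficients mod 7: 3·t ≡ 0 (mod 7).
    The inverse of 3 mod 7 is 5 (since 3·5 = 15 = 2·7 + 1), so t ≡ 5·0 = 0 ≡ 0 (mod 7).
    Then x = 2780 + 7920·0 = 2780, valid modulo lcm(7920, 7) = 55440: x ≡ 2780 (mod 55440).
Verify against each original: 2780 mod 9 = 8, 2780 mod 16 = 12, 2780 mod 11 = 8, 2780 mod 5 = 0, 2780 mod 7 = 1.

x ≡ 2780 (mod 55440).


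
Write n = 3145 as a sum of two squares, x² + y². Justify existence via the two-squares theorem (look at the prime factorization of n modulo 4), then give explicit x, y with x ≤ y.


Step 1: Factor n = 3145 = 5 · 17 · 37.
Step 2: Check the mod-4 condition on each prime factor: 5 ≡ 1 (mod 4), exponent 1; 17 ≡ 1 (mod 4), exponent 1; 37 ≡ 1 (mod 4), exponent 1.
All primes ≡ 3 (mod 4) appear to even exponent (or don't appear), so by the two-squares theorem n IS expressible as a sum of two squares.
Step 3: Build a representation. Here n = 5 · 17 · 37 is a product of primes ≡ 1 (mod 4). Each prime p ≡ 1 (mod 4) is itself a sum of two squares; find a² by testing p − a² for a perfect square:
  5: 5 − 1² = 4 = 2² ⇒ 5 = 1² + 2².
  17: 17 − 1² = 16 = 4² ⇒ 17 = 1² + 4².
  37: 37 − 1² = 36 = 6² ⇒ 37 = 1² + 6².
  Combine using the Brahmagupta–Fibonacci identity (a² + b²)(c² + d²) = (ac − bd)² + (ad + bc)² = (ac + bd)² + (ad − bc)²:
  5 · 17 = 85: from (1² + 2²)(1² + 4²), take (1·1 − 2·4, 1·4 + 2·1) = (1 − 8, 4 + 2) = (-7, 6); dropping signs (only squares matter) gives (7, 6); check 7² + 6² = 49 + 36 = 85 ✓.
  85 · 37 = 3145: from (7² + 6²)(1² + 6²), take (7·1 − 6·6, 7·6 + 6·1) = (7 − 36, 42 + 6) = (-29, 48); dropping signs (only squares matter) gives (29, 48); check 29² + 48² = 841 + 2304 = 3145 ✓.
Step 4: Order so x ≤ y and verify: 29² + 48² = 841 + 2304 = 3145 = n. ✓

n = 3145 = 29² + 48² (one valid representation with x ≤ y).


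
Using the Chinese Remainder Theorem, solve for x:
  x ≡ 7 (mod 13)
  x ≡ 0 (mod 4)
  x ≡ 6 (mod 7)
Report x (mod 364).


Moduli 13, 4, 7 are pairwise coprime; by CRT there is a unique solution modulo M = 13 · 4 · 7 = 364.
Solve pairwise, accumulating the modulus:
  Start with x ≡ 7 (mod 13).
  Combine with x ≡ 0 (mod 4): since gcd(13, 4) = 1, we get a unique residue mod 52.
    Write x = 7 + 13·t and substitute into x ≡ 0 (mod 4): 13·t ≡ 0 − 7 = -7 (mod 4).
    Reduce coefficients mod 4: 1·t ≡ 1 (mod 4).
    So t ≡ 1 (mod 4).
    Then x = 7 + 13·1 = 20, valid modulo lcm(13, 4) = 52: x ≡ 20 (mod 52).
  Combine with x ≡ 6 (mod 7): since gcd(52, 7) = 1, we get a unique residue mod 364.
    Write x = 20 + 52·t and substitute into x ≡ 6 (mod 7): 52·t ≡ 6 − 20 = -14 (mod 7).
    Reduce coefficients mod 7: 3·t ≡ 0 (mod 7).
    The inverse of 3 mod 7 is 5 (since 3·5 = 15 = 2·7 + 1), so t ≡ 5·0 = 0 ≡ 0 (mod 7).
    Then x = 20 + 52·0 = 20, valid modulo lcm(52, 7) = 364: x ≡ 20 (mod 364).
Verify: 20 mod 13 = 7 ✓, 20 mod 4 = 0 ✓, 20 mod 7 = 6 ✓.

x ≡ 20 (mod 364).


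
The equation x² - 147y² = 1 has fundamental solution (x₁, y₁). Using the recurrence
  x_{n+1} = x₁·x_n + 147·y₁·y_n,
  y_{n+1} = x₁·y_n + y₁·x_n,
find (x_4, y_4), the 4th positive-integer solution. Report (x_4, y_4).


Step 1: Find the fundamental solution (x₁, y₁) of x² - 147y² = 1.
  Expand √147 as a continued fraction. a₀ = ⌊√147⌋ = 12; iterate m_{k+1} = d_k·a_k − m_k, d_{k+1} = (147 − m_{k+1}²)/d_k, a_{k+1} = ⌊(a₀ + m_{k+1})/d_{k+1}⌋ (starting m₀ = 0, d₀ = 1), with convergents p_k = a_k·p_{k-1} + p_{k-2}, q_k = a_k·q_{k-1} + q_{k-2} (p₋₁ = 1, q₋₁ = 0):
  k = 0: a₀ = 12; p₀/q₀ = 12/1; p₀² − 147·q₀² = 144 − 147 = -3.
  k = 1: m = 12, d = 3, a = ⌊(12 + 12)/3⌋ = 8; p/q = (8·12 + 1)/(8·1 + 0) = 97/8; p² − 147·q² = 9409 − 9408 = 1.
  The first convergent with p² − 147·q² = 1 gives the fundamental solution (x₁, y₁) = (97, 8).
Step 2: Apply the recurrence (x_{n+1}, y_{n+1}) = (x₁x_n + 147y₁y_n, x₁y_n + y₁x_n) repeatedly.
  From (x_1, y_1) = (97, 8): x_2 = 97·97 + 147·8·8 = 18817; y_2 = 97·8 + 8·97 = 1552.
  From (x_2, y_2) = (18817, 1552): x_3 = 97·18817 + 147·8·1552 = 3650401; y_3 = 97·1552 + 8·18817 = 301080.
  From (x_3, y_3) = (3650401, 301080): x_4 = 97·3650401 + 147·8·301080 = 708158977; y_4 = 97·301080 + 8·3650401 = 58407968.
Step 3: Verify x_4² - 147·y_4² = 501489136705686529 - 501489136705686528 = 1 (should be 1). ✓

(x_1, y_1) = (97, 8); (x_4, y_4) = (708158977, 58407968).


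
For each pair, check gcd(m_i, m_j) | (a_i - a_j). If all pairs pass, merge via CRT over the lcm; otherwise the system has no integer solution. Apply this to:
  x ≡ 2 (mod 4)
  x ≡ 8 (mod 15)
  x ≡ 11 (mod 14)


Moduli 4, 15, 14 are not pairwise coprime, so CRT works modulo lcm(m_i) when all pairwise compatibility conditions hold.
Pairwise compatibility: gcd(m_i, m_j) must divide a_i - a_j for every pair.
Merge one congruence at a time:
  Start: x ≡ 2 (mod 4).
  Combine with x ≡ 8 (mod 15): gcd(4, 15) = 1; 8 - 2 = 6, which IS divisible by 1, so compatible.
    Write x = 2 + 4·t and substitute into x ≡ 8 (mod 15): 4·t ≡ 8 − 2 = 6 (mod 15).
    The inverse of 4 mod 15 is 4 (since 4·4 = 16 = 1·15 + 1), so t ≡ 4·6 = 24 ≡ 9 (mod 15).
    Then x = 2 + 4·9 = 38, valid modulo lcm(4, 15) = 60: x ≡ 38 (mod 60).
  Combine with x ≡ 11 (mod 14): gcd(60, 14) = 2, and 11 - 38 = -27 is NOT divisible by 2.
    ⇒ system is inconsistent (no integer solution).

No solution (the system is inconsistent).


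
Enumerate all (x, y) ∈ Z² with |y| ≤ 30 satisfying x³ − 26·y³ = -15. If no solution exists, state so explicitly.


The equation is x³ - 26y³ = -15. For fixed y, x³ = 26·y³ − 15, so a solution requires the RHS to be a perfect cube.
Strategy: iterate y from -30 to 30, compute RHS = 26·y³ − 15, and check whether it is a (positive or negative) perfect cube.
Check small values of y:
  y = 0: RHS = -15 is not a perfect cube.
  y = 1: RHS = 11 is not a perfect cube.
  y = -1: RHS = -41 is not a perfect cube.
  y = 2: RHS = 193 is not a perfect cube.
  y = -2: RHS = -223 is not a perfect cube.
  y = 3: RHS = 687 is not a perfect cube.
  y = -3: RHS = -717 is not a perfect cube.
Continuing the search up to |y| = 30 finds no solutions either.
No (x, y) in the scanned range satisfies the equation.

No integer solutions with |y| ≤ 30.


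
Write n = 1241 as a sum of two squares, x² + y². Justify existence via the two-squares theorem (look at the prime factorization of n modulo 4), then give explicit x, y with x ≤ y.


Step 1: Factor n = 1241 = 17 · 73.
Step 2: Check the mod-4 condition on each prime factor: 17 ≡ 1 (mod 4), exponent 1; 73 ≡ 1 (mod 4), exponent 1.
All primes ≡ 3 (mod 4) appear to even exponent (or don't appear), so by the two-squares theorem n IS expressible as a sum of two squares.
Step 3: Build a representation. Here n = 17 · 73 is a product of primes ≡ 1 (mod 4). Each prime p ≡ 1 (mod 4) is itself a sum of two squares; find a² by testing p − a² for a perfect square:
  17: 17 − 1² = 16 = 4² ⇒ 17 = 1² + 4².
  73: 73 − 1² = 72, 73 − 2² = 69, 73 − 3² = 64 = 8² ⇒ 73 = 3² + 8².
  Combine using the Brahmagupta–Fibonacci identity (a² + b²)(c² + d²) = (ac − bd)² + (ad + bc)² = (ac + bd)² + (ad − bc)²:
  17 · 73 = 1241: from (1² + 4²)(3² + 8²), take (1·3 − 4·8, 1·8 + 4·3) = (3 − 32, 8 + 12) = (-29, 20); dropping signs (only squares matter) gives (29, 20); check 29² + 20² = 841 + 400 = 1241 ✓.
Step 4: Order so x ≤ y and verify: 20² + 29² = 400 + 841 = 1241 = n. ✓

n = 1241 = 20² + 29² (one valid representation with x ≤ y).


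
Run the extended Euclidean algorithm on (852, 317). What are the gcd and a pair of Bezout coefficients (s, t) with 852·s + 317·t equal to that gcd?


Euclidean algorithm on (852, 317) — divide until remainder is 0:
  852 = 2 · 317 + 218
  317 = 1 · 218 + 99
  218 = 2 · 99 + 20
  99 = 4 · 20 + 19
  20 = 1 · 19 + 1
  19 = 19 · 1 + 0
gcd(852, 317) = 1.
Track Bezout coefficients alongside the remainders: start with r₀ = 852 = a·1 + b·0 (s = 1, t = 0) and r₁ = 317 = a·0 + b·1 (s = 0, t = 1); each new remainder r_{k+1} = r_{k-1} − q_k·r_k inherits s_{k+1} = s_{k-1} − q_k·s_k, t_{k+1} = t_{k-1} − q_k·t_k, so r_k = a·s_k + b·t_k at every step:
  q = 2: r = 218, s = 1 − 2·0 = 1, t = 0 − 2·1 = -2  (check: 852·1 + 317·(-2) = 218)
  q = 1: r = 99, s = 0 − 1·1 = -1, t = 1 − 1·(-2) = 3  (check: 852·(-1) + 317·3 = 99)
  q = 2: r = 20, s = 1 − 2·(-1) = 3, t = -2 − 2·3 = -8  (check: 852·3 + 317·(-8) = 20)
  q = 4: r = 19, s = -1 − 4·3 = -13, t = 3 − 4·(-8) = 35  (check: 852·(-13) + 317·35 = 19)
  q = 1: r = 1, s = 3 − 1·(-13) = 16, t = -8 − 1·35 = -43  (check: 852·16 + 317·(-43) = 1)
The row with r = 1 (the gcd) gives the Bezout coefficients s = 16, t = -43.
Result: 852 · (16) + 317 · (-43) = 1.

gcd(852, 317) = 1; s = 16, t = -43 (check: 852·16 + 317·(-43) = 1).


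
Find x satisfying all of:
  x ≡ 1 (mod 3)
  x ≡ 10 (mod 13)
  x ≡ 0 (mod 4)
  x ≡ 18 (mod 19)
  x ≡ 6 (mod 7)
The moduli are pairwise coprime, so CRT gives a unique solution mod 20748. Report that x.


Product of moduli M = 3 · 13 · 4 · 19 · 7 = 20748.
Merge one congruence at a time:
  Start: x ≡ 1 (mod 3).
  Combine with x ≡ 10 (mod 13); new modulus lcm = 39.
    Write x = 1 + 3·t and substitute into x ≡ 10 (mod 13): 3·t ≡ 10 − 1 = 9 (mod 13).
    The inverse of 3 mod 13 is 9 (since 3·9 = 27 = 2·13 + 1), so t ≡ 9·9 = 81 ≡ 3 (mod 13).
    Then x = 1 + 3·3 = 10, valid modulo lcm(3, 13) = 39: x ≡ 10 (mod 39).
  Combine with x ≡ 0 (mod 4); new modulus lcm = 156.
    Write x = 10 + 39·t and substitute into x ≡ 0 (mod 4): 39·t ≡ 0 − 10 = -10 (mod 4).
    Reduce coefficients mod 4: 3·t ≡ 2 (mod 4).
    The inverse of 3 mod 4 is 3 (since 3·3 = 9 = 2·4 + 1), so t ≡ 3·2 = 6 ≡ 2 (mod 4).
    Then x = 10 + 39·2 = 88, valid modulo lcm(39, 4) = 156: x ≡ 88 (mod 156).
  Combine with x ≡ 18 (mod 19); new modulus lcm = 2964.
    Write x = 88 + 156·t and substitute into x ≡ 18 (mod 19): 156·t ≡ 18 − 88 = -70 (mod 19).
    Reduce coefficients mod 19: 4·t ≡ 6 (mod 19).
    The inverse of 4 mod 19 is 5 (since 4·5 = 20 = 1·19 + 1), so t ≡ 5·6 = 30 ≡ 11 (mod 19).
    Then x = 88 + 156·11 = 1804, valid modulo lcm(156, 19) = 2964: x ≡ 1804 (mod 2964).
  Combine with x ≡ 6 (mod 7); new modulus lcm = 20748.
    Write x = 1804 + 2964·t and substitute into x ≡ 6 (mod 7): 2964·t ≡ 6 − 1804 = -1798 (mod 7).
    Reduce coefficients mod 7: 3·t ≡ 1 (mod 7).
    The inverse of 3 mod 7 is 5 (since 3·5 = 15 = 2·7 + 1), so t ≡ 5·1 = 5 ≡ 5 (mod 7).
    Then x = 1804 + 2964·5 = 16624, valid modulo lcm(2964, 7) = 20748: x ≡ 16624 (mod 20748).
Verify against each original: 16624 mod 3 = 1, 16624 mod 13 = 10, 16624 mod 4 = 0, 16624 mod 19 = 18, 16624 mod 7 = 6.

x ≡ 16624 (mod 20748).


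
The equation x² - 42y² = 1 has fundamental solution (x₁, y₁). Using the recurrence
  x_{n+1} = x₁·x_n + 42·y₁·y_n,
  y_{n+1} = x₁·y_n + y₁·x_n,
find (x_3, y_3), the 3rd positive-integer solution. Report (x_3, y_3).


Step 1: Find the fundamental solution (x₁, y₁) of x² - 42y² = 1.
  Expand √42 as a continued fraction. a₀ = ⌊√42⌋ = 6; iterate m_{k+1} = d_k·a_k − m_k, d_{k+1} = (42 − m_{k+1}²)/d_k, a_{k+1} = ⌊(a₀ + m_{k+1})/d_{k+1}⌋ (starting m₀ = 0, d₀ = 1), with convergents p_k = a_k·p_{k-1} + p_{k-2}, q_k = a_k·q_{k-1} + q_{k-2} (p₋₁ = 1, q₋₁ = 0):
  k = 0: a₀ = 6; p₀/q₀ = 6/1; p₀² − 42·q₀² = 36 − 42 = -6.
  k = 1: m = 6, d = 6, a = ⌊(6 + 6)/6⌋ = 2; p/q = (2·6 + 1)/(2·1 + 0) = 13/2; p² − 42·q² = 169 − 168 = 1.
  The first convergent with p² − 42·q² = 1 gives the fundamental solution (x₁, y₁) = (13, 2).
Step 2: Apply the recurrence (x_{n+1}, y_{n+1}) = (x₁x_n + 42y₁y_n, x₁y_n + y₁x_n) repeatedly.
  From (x_1, y_1) = (13, 2): x_2 = 13·13 + 42·2·2 = 337; y_2 = 13·2 + 2·13 = 52.
  From (x_2, y_2) = (337, 52): x_3 = 13·337 + 42·2·52 = 8749; y_3 = 13·52 + 2·337 = 1350.
Step 3: Verify x_3² - 42·y_3² = 76545001 - 76545000 = 1 (should be 1). ✓

(x_1, y_1) = (13, 2); (x_3, y_3) = (8749, 1350).


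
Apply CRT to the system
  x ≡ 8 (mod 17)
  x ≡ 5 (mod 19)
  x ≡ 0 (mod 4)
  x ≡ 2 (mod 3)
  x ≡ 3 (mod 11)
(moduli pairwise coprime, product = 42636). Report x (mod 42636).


Product of moduli M = 17 · 19 · 4 · 3 · 11 = 42636.
Merge one congruence at a time:
  Start: x ≡ 8 (mod 17).
  Combine with x ≡ 5 (mod 19); new modulus lcm = 323.
    Write x = 8 + 17·t and substitute into x ≡ 5 (mod 19): 17·t ≡ 5 − 8 = -3 (mod 19).
    Reduce coefficients mod 19: 17·t ≡ 16 (mod 19).
    The inverse of 17 mod 19 is 9 (since 17·9 = 153 = 8·19 + 1), so t ≡ 9·16 = 144 ≡ 11 (mod 19).
    Then x = 8 + 17·11 = 195, valid modulo lcm(17, 19) = 323: x ≡ 195 (mod 323).
  Combine with x ≡ 0 (mod 4); new modulus lcm = 1292.
    Write x = 195 + 323·t and substitute into x ≡ 0 (mod 4): 323·t ≡ 0 − 195 = -195 (mod 4).
    Reduce coefficients mod 4: 3·t ≡ 1 (mod 4).
    The inverse of 3 mod 4 is 3 (since 3·3 = 9 = 2·4 + 1), so t ≡ 3·1 = 3 ≡ 3 (mod 4).
    Then x = 195 + 323·3 = 1164, valid modulo lcm(323, 4) = 1292: x ≡ 1164 (mod 1292).
  Combine with x ≡ 2 (mod 3); new modulus lcm = 3876.
    Write x = 1164 + 1292·t and substitute into x ≡ 2 (mod 3): 1292·t ≡ 2 − 1164 = -1162 (mod 3).
    Reduce coefficients mod 3: 2·t ≡ 2 (mod 3).
    The inverse of 2 mod 3 is 2 (since 2·2 = 4 = 1·3 + 1), so t ≡ 2·2 = 4 ≡ 1 (mod 3).
    Then x = 1164 + 1292·1 = 2456, valid modulo lcm(1292, 3) = 3876: x ≡ 2456 (mod 3876).
  Combine with x ≡ 3 (mod 11); new modulus lcm = 42636.
    Write x = 2456 + 3876·t and substitute into x ≡ 3 (mod 11): 3876·t ≡ 3 − 2456 = -2453 (mod 11).
    Reduce coefficients mod 11: 4·t ≡ 0 (mod 11).
    The inverse of 4 mod 11 is 3 (since 4·3 = 12 = 1·11 + 1), so t ≡ 3·0 = 0 ≡ 0 (mod 11).
    Then x = 2456 + 3876·0 = 2456, valid modulo lcm(3876, 11) = 42636: x ≡ 2456 (mod 42636).
Verify against each original: 2456 mod 17 = 8, 2456 mod 19 = 5, 2456 mod 4 = 0, 2456 mod 3 = 2, 2456 mod 11 = 3.

x ≡ 2456 (mod 42636).


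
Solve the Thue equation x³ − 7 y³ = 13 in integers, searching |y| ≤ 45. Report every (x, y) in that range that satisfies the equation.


The equation is x³ - 7y³ = 13. For fixed y, x³ = 7·y³ + 13, so a solution requires the RHS to be a perfect cube.
Strategy: iterate y from -45 to 45, compute RHS = 7·y³ + 13, and check whether it is a (positive or negative) perfect cube.
Check small values of y:
  y = 0: RHS = 13 is not a perfect cube.
  y = 1: RHS = 20 is not a perfect cube.
  y = -1: RHS = 6 is not a perfect cube.
  y = 2: RHS = 69 is not a perfect cube.
  y = -2: RHS = -43 is not a perfect cube.
  y = 3: RHS = 202 is not a perfect cube.
  y = -3: RHS = -176 is not a perfect cube.
Continuing the search up to |y| = 45 finds no solutions either.
No (x, y) in the scanned range satisfies the equation.

No integer solutions with |y| ≤ 45.


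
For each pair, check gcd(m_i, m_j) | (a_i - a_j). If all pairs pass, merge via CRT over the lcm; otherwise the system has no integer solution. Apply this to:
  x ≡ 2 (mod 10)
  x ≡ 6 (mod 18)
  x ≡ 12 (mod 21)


Moduli 10, 18, 21 are not pairwise coprime, so CRT works modulo lcm(m_i) when all pairwise compatibility conditions hold.
Pairwise compatibility: gcd(m_i, m_j) must divide a_i - a_j for every pair.
Merge one congruence at a time:
  Start: x ≡ 2 (mod 10).
  Combine with x ≡ 6 (mod 18): gcd(10, 18) = 2; 6 - 2 = 4, which IS divisible by 2, so compatible.
    Write x = 2 + 10·t and substitute into x ≡ 6 (mod 18): 10·t ≡ 6 − 2 = 4 (mod 18).
    Divide the congruence (and modulus) by g = 2: 5·t ≡ 2 (mod 9).
    The inverse of 5 mod 9 is 2 (since 5·2 = 10 = 1·9 + 1), so t ≡ 2·2 = 4 ≡ 4 (mod 9).
    Then x = 2 + 10·4 = 42, valid modulo lcm(10, 18) = 90: x ≡ 42 (mod 90).
  Combine with x ≡ 12 (mod 21): gcd(90, 21) = 3; 12 - 42 = -30, which IS divisible by 3, so compatible.
    Write x = 42 + 90·t and substitute into x ≡ 12 (mod 21): 90·t ≡ 12 − 42 = -30 (mod 21).
    Divide the congruence (and modulus) by g = 3: 30·t ≡ -10 (mod 7).
    Reduce coefficients mod 7: 2·t ≡ 4 (mod 7).
    The inverse of 2 mod 7 is 4 (since 2·4 = 8 = 1·7 + 1), so t ≡ 4·4 = 16 ≡ 2 (mod 7).
    Then x = 42 + 90·2 = 222, valid modulo lcm(90, 21) = 630: x ≡ 222 (mod 630).
Verify: 222 mod 10 = 2, 222 mod 18 = 6, 222 mod 21 = 12.

x ≡ 222 (mod 630).


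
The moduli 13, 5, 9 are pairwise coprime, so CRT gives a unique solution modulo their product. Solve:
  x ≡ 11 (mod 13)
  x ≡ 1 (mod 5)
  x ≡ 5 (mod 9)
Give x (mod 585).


Moduli 13, 5, 9 are pairwise coprime; by CRT there is a unique solution modulo M = 13 · 5 · 9 = 585.
Solve pairwise, accumulating the modulus:
  Start with x ≡ 11 (mod 13).
  Combine with x ≡ 1 (mod 5): since gcd(13, 5) = 1, we get a unique residue mod 65.
    Write x = 11 + 13·t and substitute into x ≡ 1 (mod 5): 13·t ≡ 1 − 11 = -10 (mod 5).
    Reduce coefficients mod 5: 3·t ≡ 0 (mod 5).
    The inverse of 3 mod 5 is 2 (since 3·2 = 6 = 1·5 + 1), so t ≡ 2·0 = 0 ≡ 0 (mod 5).
    Then x = 11 + 13·0 = 11, valid modulo lcm(13, 5) = 65: x ≡ 11 (mod 65).
  Combine with x ≡ 5 (mod 9): since gcd(65, 9) = 1, we get a unique residue mod 585.
    Write x = 11 + 65·t and substitute into x ≡ 5 (mod 9): 65·t ≡ 5 − 11 = -6 (mod 9).
    Reduce coefficients mod 9: 2·t ≡ 3 (mod 9).
    The inverse of 2 mod 9 is 5 (since 2·5 = 10 = 1·9 + 1), so t ≡ 5·3 = 15 ≡ 6 (mod 9).
    Then x = 11 + 65·6 = 401, valid modulo lcm(65, 9) = 585: x ≡ 401 (mod 585).
Verify: 401 mod 13 = 11 ✓, 401 mod 5 = 1 ✓, 401 mod 9 = 5 ✓.

x ≡ 401 (mod 585).
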